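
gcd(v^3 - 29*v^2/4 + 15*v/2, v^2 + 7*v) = v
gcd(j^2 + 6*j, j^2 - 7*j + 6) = 1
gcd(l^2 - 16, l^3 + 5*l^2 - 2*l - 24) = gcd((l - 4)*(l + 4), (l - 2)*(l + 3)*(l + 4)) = l + 4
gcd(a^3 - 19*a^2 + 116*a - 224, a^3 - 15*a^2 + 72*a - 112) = a^2 - 11*a + 28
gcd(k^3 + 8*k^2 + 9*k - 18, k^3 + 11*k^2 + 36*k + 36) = k^2 + 9*k + 18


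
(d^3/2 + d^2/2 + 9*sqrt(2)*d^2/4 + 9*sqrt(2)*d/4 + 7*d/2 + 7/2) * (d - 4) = d^4/2 - 3*d^3/2 + 9*sqrt(2)*d^3/4 - 27*sqrt(2)*d^2/4 + 3*d^2/2 - 9*sqrt(2)*d - 21*d/2 - 14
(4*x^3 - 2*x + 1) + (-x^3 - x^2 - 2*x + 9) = 3*x^3 - x^2 - 4*x + 10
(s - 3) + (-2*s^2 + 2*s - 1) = -2*s^2 + 3*s - 4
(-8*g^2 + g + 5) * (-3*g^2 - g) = 24*g^4 + 5*g^3 - 16*g^2 - 5*g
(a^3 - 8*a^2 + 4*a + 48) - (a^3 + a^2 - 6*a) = -9*a^2 + 10*a + 48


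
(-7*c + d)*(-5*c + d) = 35*c^2 - 12*c*d + d^2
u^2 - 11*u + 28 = (u - 7)*(u - 4)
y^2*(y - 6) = y^3 - 6*y^2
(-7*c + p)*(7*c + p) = -49*c^2 + p^2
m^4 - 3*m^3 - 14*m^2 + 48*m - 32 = (m - 4)*(m - 2)*(m - 1)*(m + 4)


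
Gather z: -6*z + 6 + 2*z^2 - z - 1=2*z^2 - 7*z + 5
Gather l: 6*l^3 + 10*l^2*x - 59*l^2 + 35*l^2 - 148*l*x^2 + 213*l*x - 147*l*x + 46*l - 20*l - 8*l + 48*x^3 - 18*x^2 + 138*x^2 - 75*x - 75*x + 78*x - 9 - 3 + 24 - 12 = 6*l^3 + l^2*(10*x - 24) + l*(-148*x^2 + 66*x + 18) + 48*x^3 + 120*x^2 - 72*x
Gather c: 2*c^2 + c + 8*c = 2*c^2 + 9*c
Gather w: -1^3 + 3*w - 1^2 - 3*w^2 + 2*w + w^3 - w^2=w^3 - 4*w^2 + 5*w - 2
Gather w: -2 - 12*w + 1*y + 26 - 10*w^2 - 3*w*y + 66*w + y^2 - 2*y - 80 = -10*w^2 + w*(54 - 3*y) + y^2 - y - 56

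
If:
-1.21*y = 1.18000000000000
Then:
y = -0.98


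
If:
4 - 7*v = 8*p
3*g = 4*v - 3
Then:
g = 4*v/3 - 1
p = 1/2 - 7*v/8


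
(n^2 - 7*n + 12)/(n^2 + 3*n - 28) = (n - 3)/(n + 7)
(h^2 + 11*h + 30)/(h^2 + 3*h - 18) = (h + 5)/(h - 3)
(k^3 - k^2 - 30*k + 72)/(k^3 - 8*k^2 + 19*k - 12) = (k + 6)/(k - 1)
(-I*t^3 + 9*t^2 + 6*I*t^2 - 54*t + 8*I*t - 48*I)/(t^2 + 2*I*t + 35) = (-I*t^3 + t^2*(9 + 6*I) + t*(-54 + 8*I) - 48*I)/(t^2 + 2*I*t + 35)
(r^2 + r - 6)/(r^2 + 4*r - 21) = (r^2 + r - 6)/(r^2 + 4*r - 21)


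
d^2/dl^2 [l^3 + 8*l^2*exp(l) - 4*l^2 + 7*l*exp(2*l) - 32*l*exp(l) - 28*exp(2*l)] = 8*l^2*exp(l) + 28*l*exp(2*l) + 6*l - 84*exp(2*l) - 48*exp(l) - 8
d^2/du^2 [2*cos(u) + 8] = -2*cos(u)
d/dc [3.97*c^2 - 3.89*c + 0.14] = 7.94*c - 3.89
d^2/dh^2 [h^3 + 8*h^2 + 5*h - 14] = 6*h + 16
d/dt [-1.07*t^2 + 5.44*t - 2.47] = 5.44 - 2.14*t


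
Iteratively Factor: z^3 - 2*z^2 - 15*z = (z + 3)*(z^2 - 5*z) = z*(z + 3)*(z - 5)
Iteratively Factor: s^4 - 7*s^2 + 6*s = (s + 3)*(s^3 - 3*s^2 + 2*s) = s*(s + 3)*(s^2 - 3*s + 2) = s*(s - 2)*(s + 3)*(s - 1)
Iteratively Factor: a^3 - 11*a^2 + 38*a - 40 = (a - 5)*(a^2 - 6*a + 8) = (a - 5)*(a - 2)*(a - 4)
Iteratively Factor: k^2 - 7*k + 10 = (k - 2)*(k - 5)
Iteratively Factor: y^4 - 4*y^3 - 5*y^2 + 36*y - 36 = (y + 3)*(y^3 - 7*y^2 + 16*y - 12) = (y - 2)*(y + 3)*(y^2 - 5*y + 6) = (y - 3)*(y - 2)*(y + 3)*(y - 2)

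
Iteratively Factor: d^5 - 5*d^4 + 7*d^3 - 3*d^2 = (d)*(d^4 - 5*d^3 + 7*d^2 - 3*d) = d*(d - 1)*(d^3 - 4*d^2 + 3*d) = d*(d - 3)*(d - 1)*(d^2 - d) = d^2*(d - 3)*(d - 1)*(d - 1)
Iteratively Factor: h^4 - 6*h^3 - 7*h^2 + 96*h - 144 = (h + 4)*(h^3 - 10*h^2 + 33*h - 36) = (h - 3)*(h + 4)*(h^2 - 7*h + 12) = (h - 3)^2*(h + 4)*(h - 4)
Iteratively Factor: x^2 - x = (x)*(x - 1)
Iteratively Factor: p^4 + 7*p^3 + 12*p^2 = (p + 4)*(p^3 + 3*p^2) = p*(p + 4)*(p^2 + 3*p) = p^2*(p + 4)*(p + 3)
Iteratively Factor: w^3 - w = (w)*(w^2 - 1) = w*(w - 1)*(w + 1)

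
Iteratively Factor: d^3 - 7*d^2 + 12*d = (d - 4)*(d^2 - 3*d) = d*(d - 4)*(d - 3)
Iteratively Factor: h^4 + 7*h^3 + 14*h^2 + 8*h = (h + 1)*(h^3 + 6*h^2 + 8*h) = h*(h + 1)*(h^2 + 6*h + 8) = h*(h + 1)*(h + 2)*(h + 4)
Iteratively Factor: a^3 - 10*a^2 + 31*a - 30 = (a - 5)*(a^2 - 5*a + 6) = (a - 5)*(a - 2)*(a - 3)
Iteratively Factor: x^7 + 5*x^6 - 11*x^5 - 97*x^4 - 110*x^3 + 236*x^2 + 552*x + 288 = (x + 1)*(x^6 + 4*x^5 - 15*x^4 - 82*x^3 - 28*x^2 + 264*x + 288) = (x - 4)*(x + 1)*(x^5 + 8*x^4 + 17*x^3 - 14*x^2 - 84*x - 72) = (x - 4)*(x - 2)*(x + 1)*(x^4 + 10*x^3 + 37*x^2 + 60*x + 36) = (x - 4)*(x - 2)*(x + 1)*(x + 3)*(x^3 + 7*x^2 + 16*x + 12) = (x - 4)*(x - 2)*(x + 1)*(x + 3)^2*(x^2 + 4*x + 4) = (x - 4)*(x - 2)*(x + 1)*(x + 2)*(x + 3)^2*(x + 2)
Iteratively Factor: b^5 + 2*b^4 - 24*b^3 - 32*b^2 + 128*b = (b - 4)*(b^4 + 6*b^3 - 32*b) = (b - 4)*(b - 2)*(b^3 + 8*b^2 + 16*b) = b*(b - 4)*(b - 2)*(b^2 + 8*b + 16) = b*(b - 4)*(b - 2)*(b + 4)*(b + 4)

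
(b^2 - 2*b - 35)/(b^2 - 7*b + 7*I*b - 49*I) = (b + 5)/(b + 7*I)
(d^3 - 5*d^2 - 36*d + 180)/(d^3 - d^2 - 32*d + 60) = (d - 6)/(d - 2)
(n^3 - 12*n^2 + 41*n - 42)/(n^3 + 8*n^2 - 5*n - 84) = (n^2 - 9*n + 14)/(n^2 + 11*n + 28)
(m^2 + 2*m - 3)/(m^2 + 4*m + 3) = (m - 1)/(m + 1)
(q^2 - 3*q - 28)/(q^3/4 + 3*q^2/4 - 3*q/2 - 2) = 4*(q - 7)/(q^2 - q - 2)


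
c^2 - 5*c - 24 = (c - 8)*(c + 3)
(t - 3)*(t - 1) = t^2 - 4*t + 3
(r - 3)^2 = r^2 - 6*r + 9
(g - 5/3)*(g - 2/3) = g^2 - 7*g/3 + 10/9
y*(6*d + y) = 6*d*y + y^2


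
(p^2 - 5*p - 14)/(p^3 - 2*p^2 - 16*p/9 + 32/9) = 9*(p^2 - 5*p - 14)/(9*p^3 - 18*p^2 - 16*p + 32)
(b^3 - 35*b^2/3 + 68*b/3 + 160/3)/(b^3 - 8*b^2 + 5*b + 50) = (3*b^2 - 20*b - 32)/(3*(b^2 - 3*b - 10))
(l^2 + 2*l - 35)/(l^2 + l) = (l^2 + 2*l - 35)/(l*(l + 1))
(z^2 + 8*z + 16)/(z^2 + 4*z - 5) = (z^2 + 8*z + 16)/(z^2 + 4*z - 5)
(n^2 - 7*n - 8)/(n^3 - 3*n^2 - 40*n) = (n + 1)/(n*(n + 5))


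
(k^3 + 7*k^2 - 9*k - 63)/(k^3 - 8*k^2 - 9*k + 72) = (k + 7)/(k - 8)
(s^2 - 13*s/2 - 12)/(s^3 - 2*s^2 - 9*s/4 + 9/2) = 2*(s - 8)/(2*s^2 - 7*s + 6)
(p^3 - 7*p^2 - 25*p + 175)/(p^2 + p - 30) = (p^2 - 2*p - 35)/(p + 6)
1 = 1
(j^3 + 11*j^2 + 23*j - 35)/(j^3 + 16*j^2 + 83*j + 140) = (j - 1)/(j + 4)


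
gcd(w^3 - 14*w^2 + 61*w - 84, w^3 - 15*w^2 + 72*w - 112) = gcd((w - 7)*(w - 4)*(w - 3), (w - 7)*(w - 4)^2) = w^2 - 11*w + 28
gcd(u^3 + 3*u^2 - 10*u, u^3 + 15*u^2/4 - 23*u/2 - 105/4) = u + 5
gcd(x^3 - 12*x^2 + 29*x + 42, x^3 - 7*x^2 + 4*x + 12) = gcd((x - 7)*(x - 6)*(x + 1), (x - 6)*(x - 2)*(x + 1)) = x^2 - 5*x - 6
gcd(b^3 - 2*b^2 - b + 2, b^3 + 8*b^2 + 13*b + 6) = b + 1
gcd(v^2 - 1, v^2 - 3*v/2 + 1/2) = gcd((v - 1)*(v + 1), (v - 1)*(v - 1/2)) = v - 1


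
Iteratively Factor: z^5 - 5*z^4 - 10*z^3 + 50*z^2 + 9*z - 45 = (z - 1)*(z^4 - 4*z^3 - 14*z^2 + 36*z + 45) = (z - 3)*(z - 1)*(z^3 - z^2 - 17*z - 15) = (z - 5)*(z - 3)*(z - 1)*(z^2 + 4*z + 3) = (z - 5)*(z - 3)*(z - 1)*(z + 1)*(z + 3)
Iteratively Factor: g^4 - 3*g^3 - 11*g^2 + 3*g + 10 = (g + 1)*(g^3 - 4*g^2 - 7*g + 10) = (g + 1)*(g + 2)*(g^2 - 6*g + 5) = (g - 1)*(g + 1)*(g + 2)*(g - 5)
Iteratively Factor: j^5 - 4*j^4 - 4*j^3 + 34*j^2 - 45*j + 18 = (j - 1)*(j^4 - 3*j^3 - 7*j^2 + 27*j - 18) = (j - 1)*(j + 3)*(j^3 - 6*j^2 + 11*j - 6) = (j - 3)*(j - 1)*(j + 3)*(j^2 - 3*j + 2) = (j - 3)*(j - 1)^2*(j + 3)*(j - 2)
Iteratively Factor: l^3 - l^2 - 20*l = (l)*(l^2 - l - 20) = l*(l - 5)*(l + 4)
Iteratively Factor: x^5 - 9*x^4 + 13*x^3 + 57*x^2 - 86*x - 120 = (x - 3)*(x^4 - 6*x^3 - 5*x^2 + 42*x + 40) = (x - 4)*(x - 3)*(x^3 - 2*x^2 - 13*x - 10) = (x - 5)*(x - 4)*(x - 3)*(x^2 + 3*x + 2) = (x - 5)*(x - 4)*(x - 3)*(x + 2)*(x + 1)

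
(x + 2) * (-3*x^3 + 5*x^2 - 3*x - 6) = -3*x^4 - x^3 + 7*x^2 - 12*x - 12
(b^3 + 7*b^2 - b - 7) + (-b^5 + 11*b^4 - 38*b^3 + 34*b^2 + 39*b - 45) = -b^5 + 11*b^4 - 37*b^3 + 41*b^2 + 38*b - 52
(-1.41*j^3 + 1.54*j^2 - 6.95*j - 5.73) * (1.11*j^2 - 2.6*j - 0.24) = -1.5651*j^5 + 5.3754*j^4 - 11.3801*j^3 + 11.3401*j^2 + 16.566*j + 1.3752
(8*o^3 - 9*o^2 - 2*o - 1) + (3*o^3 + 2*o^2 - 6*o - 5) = 11*o^3 - 7*o^2 - 8*o - 6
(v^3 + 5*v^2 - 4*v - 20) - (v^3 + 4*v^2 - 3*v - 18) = v^2 - v - 2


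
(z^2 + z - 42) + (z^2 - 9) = 2*z^2 + z - 51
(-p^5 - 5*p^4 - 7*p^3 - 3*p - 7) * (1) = -p^5 - 5*p^4 - 7*p^3 - 3*p - 7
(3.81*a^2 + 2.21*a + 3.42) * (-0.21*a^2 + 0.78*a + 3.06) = -0.8001*a^4 + 2.5077*a^3 + 12.6642*a^2 + 9.4302*a + 10.4652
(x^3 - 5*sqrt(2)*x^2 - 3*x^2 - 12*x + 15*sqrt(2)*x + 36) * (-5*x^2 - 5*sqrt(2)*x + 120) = -5*x^5 + 15*x^4 + 20*sqrt(2)*x^4 - 60*sqrt(2)*x^3 + 230*x^3 - 540*sqrt(2)*x^2 - 690*x^2 - 1440*x + 1620*sqrt(2)*x + 4320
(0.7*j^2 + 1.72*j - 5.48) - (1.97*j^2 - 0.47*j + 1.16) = -1.27*j^2 + 2.19*j - 6.64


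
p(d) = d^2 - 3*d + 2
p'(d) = 2*d - 3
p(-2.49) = 15.67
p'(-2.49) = -7.98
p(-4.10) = 31.11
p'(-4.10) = -11.20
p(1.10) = -0.09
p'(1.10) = -0.80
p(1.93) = -0.07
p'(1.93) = 0.86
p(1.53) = -0.25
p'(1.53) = 0.06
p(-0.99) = 5.95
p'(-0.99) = -4.98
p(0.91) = 0.10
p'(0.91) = -1.18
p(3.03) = 2.09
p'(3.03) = 3.06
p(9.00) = 56.00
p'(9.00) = 15.00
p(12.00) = 110.00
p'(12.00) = 21.00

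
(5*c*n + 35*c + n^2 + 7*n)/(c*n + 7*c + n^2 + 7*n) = (5*c + n)/(c + n)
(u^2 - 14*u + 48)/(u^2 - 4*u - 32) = (u - 6)/(u + 4)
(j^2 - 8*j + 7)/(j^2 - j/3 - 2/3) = 3*(j - 7)/(3*j + 2)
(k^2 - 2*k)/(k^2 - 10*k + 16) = k/(k - 8)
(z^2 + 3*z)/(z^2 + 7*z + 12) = z/(z + 4)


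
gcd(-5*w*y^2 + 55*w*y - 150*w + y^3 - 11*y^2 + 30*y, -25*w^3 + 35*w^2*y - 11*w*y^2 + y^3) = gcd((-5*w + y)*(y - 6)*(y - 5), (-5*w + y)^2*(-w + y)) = -5*w + y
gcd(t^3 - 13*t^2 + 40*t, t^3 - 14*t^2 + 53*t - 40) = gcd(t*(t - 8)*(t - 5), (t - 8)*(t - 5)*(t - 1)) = t^2 - 13*t + 40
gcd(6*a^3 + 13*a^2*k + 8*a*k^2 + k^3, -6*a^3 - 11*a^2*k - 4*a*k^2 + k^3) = a^2 + 2*a*k + k^2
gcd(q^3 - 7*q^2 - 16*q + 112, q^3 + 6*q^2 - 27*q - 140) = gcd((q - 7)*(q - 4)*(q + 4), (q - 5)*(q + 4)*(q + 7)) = q + 4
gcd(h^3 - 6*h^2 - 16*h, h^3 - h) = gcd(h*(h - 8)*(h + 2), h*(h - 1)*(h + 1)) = h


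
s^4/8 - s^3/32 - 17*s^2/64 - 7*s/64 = s*(s/4 + 1/4)*(s/2 + 1/4)*(s - 7/4)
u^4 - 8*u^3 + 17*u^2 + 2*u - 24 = (u - 4)*(u - 3)*(u - 2)*(u + 1)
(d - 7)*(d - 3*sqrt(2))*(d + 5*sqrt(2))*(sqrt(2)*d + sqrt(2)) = sqrt(2)*d^4 - 6*sqrt(2)*d^3 + 4*d^3 - 37*sqrt(2)*d^2 - 24*d^2 - 28*d + 180*sqrt(2)*d + 210*sqrt(2)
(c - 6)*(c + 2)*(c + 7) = c^3 + 3*c^2 - 40*c - 84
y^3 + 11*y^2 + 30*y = y*(y + 5)*(y + 6)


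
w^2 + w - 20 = (w - 4)*(w + 5)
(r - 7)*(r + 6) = r^2 - r - 42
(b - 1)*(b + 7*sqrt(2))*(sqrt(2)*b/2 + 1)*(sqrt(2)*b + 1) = b^4 - b^3 + 17*sqrt(2)*b^3/2 - 17*sqrt(2)*b^2/2 + 22*b^2 - 22*b + 7*sqrt(2)*b - 7*sqrt(2)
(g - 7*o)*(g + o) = g^2 - 6*g*o - 7*o^2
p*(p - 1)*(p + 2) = p^3 + p^2 - 2*p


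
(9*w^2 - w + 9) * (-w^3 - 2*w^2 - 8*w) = -9*w^5 - 17*w^4 - 79*w^3 - 10*w^2 - 72*w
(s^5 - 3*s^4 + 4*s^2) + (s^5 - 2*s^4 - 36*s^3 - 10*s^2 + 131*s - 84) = 2*s^5 - 5*s^4 - 36*s^3 - 6*s^2 + 131*s - 84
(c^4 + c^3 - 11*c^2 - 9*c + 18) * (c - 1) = c^5 - 12*c^3 + 2*c^2 + 27*c - 18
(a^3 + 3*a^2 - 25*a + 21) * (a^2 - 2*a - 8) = a^5 + a^4 - 39*a^3 + 47*a^2 + 158*a - 168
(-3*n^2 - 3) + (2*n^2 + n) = -n^2 + n - 3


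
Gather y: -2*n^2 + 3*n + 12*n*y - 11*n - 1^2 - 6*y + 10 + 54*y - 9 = -2*n^2 - 8*n + y*(12*n + 48)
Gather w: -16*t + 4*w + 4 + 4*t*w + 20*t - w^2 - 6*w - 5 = 4*t - w^2 + w*(4*t - 2) - 1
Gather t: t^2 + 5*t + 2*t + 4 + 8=t^2 + 7*t + 12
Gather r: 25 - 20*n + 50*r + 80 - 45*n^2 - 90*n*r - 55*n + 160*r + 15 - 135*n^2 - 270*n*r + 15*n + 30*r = -180*n^2 - 60*n + r*(240 - 360*n) + 120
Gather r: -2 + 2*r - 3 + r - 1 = 3*r - 6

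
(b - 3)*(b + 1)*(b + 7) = b^3 + 5*b^2 - 17*b - 21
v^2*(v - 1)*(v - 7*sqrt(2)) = v^4 - 7*sqrt(2)*v^3 - v^3 + 7*sqrt(2)*v^2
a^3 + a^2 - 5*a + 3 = (a - 1)^2*(a + 3)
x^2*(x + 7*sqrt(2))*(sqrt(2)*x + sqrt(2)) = sqrt(2)*x^4 + sqrt(2)*x^3 + 14*x^3 + 14*x^2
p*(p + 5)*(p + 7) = p^3 + 12*p^2 + 35*p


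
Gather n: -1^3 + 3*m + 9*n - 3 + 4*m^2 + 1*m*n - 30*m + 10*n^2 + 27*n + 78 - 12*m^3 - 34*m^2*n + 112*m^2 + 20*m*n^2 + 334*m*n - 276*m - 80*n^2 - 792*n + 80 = -12*m^3 + 116*m^2 - 303*m + n^2*(20*m - 70) + n*(-34*m^2 + 335*m - 756) + 154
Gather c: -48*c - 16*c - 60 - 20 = -64*c - 80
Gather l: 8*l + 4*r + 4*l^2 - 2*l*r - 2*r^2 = 4*l^2 + l*(8 - 2*r) - 2*r^2 + 4*r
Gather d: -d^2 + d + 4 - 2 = -d^2 + d + 2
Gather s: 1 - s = 1 - s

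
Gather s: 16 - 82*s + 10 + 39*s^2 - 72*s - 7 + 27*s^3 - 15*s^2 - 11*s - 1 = 27*s^3 + 24*s^2 - 165*s + 18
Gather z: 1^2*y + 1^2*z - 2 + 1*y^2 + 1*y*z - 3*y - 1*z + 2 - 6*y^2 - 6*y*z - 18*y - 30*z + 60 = -5*y^2 - 20*y + z*(-5*y - 30) + 60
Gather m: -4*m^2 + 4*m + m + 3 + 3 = -4*m^2 + 5*m + 6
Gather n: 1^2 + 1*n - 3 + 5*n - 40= 6*n - 42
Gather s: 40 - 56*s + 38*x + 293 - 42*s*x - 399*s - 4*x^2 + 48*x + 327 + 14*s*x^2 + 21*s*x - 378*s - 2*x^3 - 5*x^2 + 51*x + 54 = s*(14*x^2 - 21*x - 833) - 2*x^3 - 9*x^2 + 137*x + 714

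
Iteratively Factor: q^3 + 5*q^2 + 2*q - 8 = (q + 2)*(q^2 + 3*q - 4) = (q - 1)*(q + 2)*(q + 4)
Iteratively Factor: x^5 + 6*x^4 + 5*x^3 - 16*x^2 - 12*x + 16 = (x + 2)*(x^4 + 4*x^3 - 3*x^2 - 10*x + 8) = (x - 1)*(x + 2)*(x^3 + 5*x^2 + 2*x - 8) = (x - 1)*(x + 2)^2*(x^2 + 3*x - 4) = (x - 1)*(x + 2)^2*(x + 4)*(x - 1)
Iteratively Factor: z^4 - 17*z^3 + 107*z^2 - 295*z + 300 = (z - 4)*(z^3 - 13*z^2 + 55*z - 75) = (z - 5)*(z - 4)*(z^2 - 8*z + 15) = (z - 5)*(z - 4)*(z - 3)*(z - 5)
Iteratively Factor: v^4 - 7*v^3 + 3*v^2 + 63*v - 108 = (v - 3)*(v^3 - 4*v^2 - 9*v + 36) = (v - 3)^2*(v^2 - v - 12) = (v - 4)*(v - 3)^2*(v + 3)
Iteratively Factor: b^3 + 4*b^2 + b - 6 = (b - 1)*(b^2 + 5*b + 6) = (b - 1)*(b + 2)*(b + 3)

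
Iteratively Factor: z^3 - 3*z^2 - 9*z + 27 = (z - 3)*(z^2 - 9) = (z - 3)^2*(z + 3)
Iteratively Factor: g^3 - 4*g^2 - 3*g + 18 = (g - 3)*(g^2 - g - 6) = (g - 3)*(g + 2)*(g - 3)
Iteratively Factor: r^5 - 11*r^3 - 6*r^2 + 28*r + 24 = (r - 3)*(r^4 + 3*r^3 - 2*r^2 - 12*r - 8) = (r - 3)*(r + 1)*(r^3 + 2*r^2 - 4*r - 8) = (r - 3)*(r - 2)*(r + 1)*(r^2 + 4*r + 4) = (r - 3)*(r - 2)*(r + 1)*(r + 2)*(r + 2)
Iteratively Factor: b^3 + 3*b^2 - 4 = (b - 1)*(b^2 + 4*b + 4) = (b - 1)*(b + 2)*(b + 2)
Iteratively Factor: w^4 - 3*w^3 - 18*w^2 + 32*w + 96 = (w + 2)*(w^3 - 5*w^2 - 8*w + 48) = (w - 4)*(w + 2)*(w^2 - w - 12) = (w - 4)*(w + 2)*(w + 3)*(w - 4)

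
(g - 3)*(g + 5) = g^2 + 2*g - 15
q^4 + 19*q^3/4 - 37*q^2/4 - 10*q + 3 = (q - 2)*(q - 1/4)*(q + 1)*(q + 6)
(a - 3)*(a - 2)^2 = a^3 - 7*a^2 + 16*a - 12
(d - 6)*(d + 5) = d^2 - d - 30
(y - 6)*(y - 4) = y^2 - 10*y + 24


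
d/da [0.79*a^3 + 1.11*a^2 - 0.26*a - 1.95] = 2.37*a^2 + 2.22*a - 0.26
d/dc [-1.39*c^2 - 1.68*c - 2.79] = -2.78*c - 1.68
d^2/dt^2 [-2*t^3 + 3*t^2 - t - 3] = 6 - 12*t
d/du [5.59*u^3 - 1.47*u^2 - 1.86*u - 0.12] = 16.77*u^2 - 2.94*u - 1.86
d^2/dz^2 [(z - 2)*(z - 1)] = 2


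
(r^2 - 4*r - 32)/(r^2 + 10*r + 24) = (r - 8)/(r + 6)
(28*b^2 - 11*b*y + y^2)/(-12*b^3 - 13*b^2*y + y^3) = (-7*b + y)/(3*b^2 + 4*b*y + y^2)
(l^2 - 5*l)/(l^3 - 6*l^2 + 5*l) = 1/(l - 1)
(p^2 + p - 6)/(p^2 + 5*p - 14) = (p + 3)/(p + 7)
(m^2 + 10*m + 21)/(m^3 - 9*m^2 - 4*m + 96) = (m + 7)/(m^2 - 12*m + 32)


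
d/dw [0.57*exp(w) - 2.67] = 0.57*exp(w)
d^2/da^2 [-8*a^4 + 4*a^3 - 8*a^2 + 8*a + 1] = -96*a^2 + 24*a - 16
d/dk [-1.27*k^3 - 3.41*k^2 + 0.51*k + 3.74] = -3.81*k^2 - 6.82*k + 0.51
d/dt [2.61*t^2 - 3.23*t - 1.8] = 5.22*t - 3.23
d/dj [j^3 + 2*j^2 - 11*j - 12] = 3*j^2 + 4*j - 11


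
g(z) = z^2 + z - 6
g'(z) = 2*z + 1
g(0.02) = -5.98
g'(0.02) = 1.04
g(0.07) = -5.93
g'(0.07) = 1.14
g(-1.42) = -5.40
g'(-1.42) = -1.84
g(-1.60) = -5.04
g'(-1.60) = -2.20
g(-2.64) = -1.67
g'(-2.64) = -4.28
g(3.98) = 13.82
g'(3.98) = 8.96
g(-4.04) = 6.28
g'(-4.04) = -7.08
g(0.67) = -4.88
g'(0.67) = 2.34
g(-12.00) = 126.00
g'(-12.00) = -23.00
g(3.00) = 6.00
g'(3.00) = 7.00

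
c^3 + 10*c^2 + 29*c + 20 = (c + 1)*(c + 4)*(c + 5)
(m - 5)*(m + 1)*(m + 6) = m^3 + 2*m^2 - 29*m - 30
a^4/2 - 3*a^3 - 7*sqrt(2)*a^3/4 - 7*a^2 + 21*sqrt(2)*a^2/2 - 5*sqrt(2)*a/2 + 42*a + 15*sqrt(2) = (a/2 + sqrt(2)/2)*(a - 6)*(a - 5*sqrt(2))*(a + sqrt(2)/2)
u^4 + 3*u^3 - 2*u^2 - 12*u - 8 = (u - 2)*(u + 1)*(u + 2)^2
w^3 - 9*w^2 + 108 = (w - 6)^2*(w + 3)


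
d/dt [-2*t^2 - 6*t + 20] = -4*t - 6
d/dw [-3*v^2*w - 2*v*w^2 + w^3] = -3*v^2 - 4*v*w + 3*w^2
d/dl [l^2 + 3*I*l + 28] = 2*l + 3*I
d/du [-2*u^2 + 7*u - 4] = 7 - 4*u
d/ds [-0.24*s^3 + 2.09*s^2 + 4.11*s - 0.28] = -0.72*s^2 + 4.18*s + 4.11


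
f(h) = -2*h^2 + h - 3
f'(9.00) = -35.00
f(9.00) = -156.00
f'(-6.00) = 25.00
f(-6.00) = -81.00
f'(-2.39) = 10.56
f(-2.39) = -16.81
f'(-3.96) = 16.84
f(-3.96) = -38.32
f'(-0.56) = 3.24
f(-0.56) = -4.19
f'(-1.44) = 6.76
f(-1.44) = -8.59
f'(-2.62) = 11.48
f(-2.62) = -19.35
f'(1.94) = -6.76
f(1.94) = -8.59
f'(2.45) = -8.80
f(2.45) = -12.56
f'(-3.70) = 15.80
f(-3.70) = -34.08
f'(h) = 1 - 4*h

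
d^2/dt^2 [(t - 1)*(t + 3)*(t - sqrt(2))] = 6*t - 2*sqrt(2) + 4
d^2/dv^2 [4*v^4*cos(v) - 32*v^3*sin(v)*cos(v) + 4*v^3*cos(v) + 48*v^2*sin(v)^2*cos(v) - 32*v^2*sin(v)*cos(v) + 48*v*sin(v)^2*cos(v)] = -4*v^4*cos(v) - 32*v^3*sin(v) + 64*v^3*sin(2*v) - 4*v^3*cos(v) - 24*v^2*sin(v) + 64*v^2*sin(2*v) + 36*v^2*cos(v) - 192*v^2*cos(2*v) + 108*v^2*cos(3*v) - 48*v*sin(v) - 96*v*sin(2*v) + 144*v*sin(3*v) + 12*v*cos(v) - 128*v*cos(2*v) + 108*v*cos(3*v) - 32*sin(2*v) + 72*sin(3*v) - 24*cos(3*v) + 24*sqrt(2)*cos(v + pi/4)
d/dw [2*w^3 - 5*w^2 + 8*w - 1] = 6*w^2 - 10*w + 8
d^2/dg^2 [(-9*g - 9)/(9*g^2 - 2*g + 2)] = 18*(-4*(g + 1)*(9*g - 1)^2 + (27*g + 7)*(9*g^2 - 2*g + 2))/(9*g^2 - 2*g + 2)^3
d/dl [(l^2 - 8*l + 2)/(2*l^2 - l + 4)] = 15*(l^2 - 2)/(4*l^4 - 4*l^3 + 17*l^2 - 8*l + 16)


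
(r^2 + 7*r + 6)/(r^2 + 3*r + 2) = (r + 6)/(r + 2)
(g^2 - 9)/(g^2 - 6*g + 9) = (g + 3)/(g - 3)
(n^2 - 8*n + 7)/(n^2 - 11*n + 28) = (n - 1)/(n - 4)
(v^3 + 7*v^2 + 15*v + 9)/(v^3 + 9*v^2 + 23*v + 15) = (v + 3)/(v + 5)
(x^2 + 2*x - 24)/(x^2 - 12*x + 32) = (x + 6)/(x - 8)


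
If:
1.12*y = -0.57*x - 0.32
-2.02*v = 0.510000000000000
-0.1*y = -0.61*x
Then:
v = -0.25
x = -0.04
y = -0.26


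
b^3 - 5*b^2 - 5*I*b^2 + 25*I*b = b*(b - 5)*(b - 5*I)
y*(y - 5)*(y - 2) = y^3 - 7*y^2 + 10*y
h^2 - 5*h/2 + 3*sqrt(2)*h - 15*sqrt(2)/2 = (h - 5/2)*(h + 3*sqrt(2))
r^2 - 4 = (r - 2)*(r + 2)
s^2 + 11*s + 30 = (s + 5)*(s + 6)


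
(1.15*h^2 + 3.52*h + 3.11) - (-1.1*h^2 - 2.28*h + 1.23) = 2.25*h^2 + 5.8*h + 1.88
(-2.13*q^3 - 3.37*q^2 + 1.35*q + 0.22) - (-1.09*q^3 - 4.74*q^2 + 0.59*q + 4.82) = -1.04*q^3 + 1.37*q^2 + 0.76*q - 4.6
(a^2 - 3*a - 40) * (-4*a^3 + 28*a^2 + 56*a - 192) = -4*a^5 + 40*a^4 + 132*a^3 - 1480*a^2 - 1664*a + 7680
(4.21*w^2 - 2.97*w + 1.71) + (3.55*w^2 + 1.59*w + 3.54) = 7.76*w^2 - 1.38*w + 5.25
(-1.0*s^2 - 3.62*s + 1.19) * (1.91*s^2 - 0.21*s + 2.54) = -1.91*s^4 - 6.7042*s^3 + 0.4931*s^2 - 9.4447*s + 3.0226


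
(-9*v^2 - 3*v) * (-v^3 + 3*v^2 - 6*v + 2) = 9*v^5 - 24*v^4 + 45*v^3 - 6*v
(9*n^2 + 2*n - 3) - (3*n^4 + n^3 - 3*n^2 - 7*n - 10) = -3*n^4 - n^3 + 12*n^2 + 9*n + 7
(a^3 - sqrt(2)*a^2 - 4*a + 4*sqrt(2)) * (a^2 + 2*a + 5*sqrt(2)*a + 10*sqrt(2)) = a^5 + 2*a^4 + 4*sqrt(2)*a^4 - 14*a^3 + 8*sqrt(2)*a^3 - 28*a^2 - 16*sqrt(2)*a^2 - 32*sqrt(2)*a + 40*a + 80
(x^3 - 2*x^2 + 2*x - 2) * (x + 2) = x^4 - 2*x^2 + 2*x - 4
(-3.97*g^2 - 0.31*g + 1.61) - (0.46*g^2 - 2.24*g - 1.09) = -4.43*g^2 + 1.93*g + 2.7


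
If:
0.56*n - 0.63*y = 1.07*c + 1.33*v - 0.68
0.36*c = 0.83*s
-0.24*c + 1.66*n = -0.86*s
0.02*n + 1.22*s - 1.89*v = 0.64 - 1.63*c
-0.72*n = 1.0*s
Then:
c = 0.00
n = 0.00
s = 0.00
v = -0.34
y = 1.79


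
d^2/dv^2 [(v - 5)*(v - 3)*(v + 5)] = 6*v - 6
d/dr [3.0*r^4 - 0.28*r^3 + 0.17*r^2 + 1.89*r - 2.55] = 12.0*r^3 - 0.84*r^2 + 0.34*r + 1.89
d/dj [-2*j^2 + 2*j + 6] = 2 - 4*j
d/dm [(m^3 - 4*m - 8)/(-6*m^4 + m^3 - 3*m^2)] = (6*m^5 - 75*m^3 - 184*m^2 + 12*m - 48)/(m^3*(36*m^4 - 12*m^3 + 37*m^2 - 6*m + 9))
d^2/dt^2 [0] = 0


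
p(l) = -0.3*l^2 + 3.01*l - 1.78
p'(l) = 3.01 - 0.6*l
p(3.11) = 4.68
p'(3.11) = 1.14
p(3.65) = 5.21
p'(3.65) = 0.82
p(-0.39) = -3.00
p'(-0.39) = 3.24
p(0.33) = -0.82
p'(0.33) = 2.81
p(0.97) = 0.86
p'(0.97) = 2.43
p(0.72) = 0.23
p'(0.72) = 2.58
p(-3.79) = -17.50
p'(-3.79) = 5.28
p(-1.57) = -7.25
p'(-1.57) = 3.95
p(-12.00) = -81.10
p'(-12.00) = 10.21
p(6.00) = 5.48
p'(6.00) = -0.59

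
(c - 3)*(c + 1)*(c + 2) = c^3 - 7*c - 6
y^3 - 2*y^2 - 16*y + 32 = (y - 4)*(y - 2)*(y + 4)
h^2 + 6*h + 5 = (h + 1)*(h + 5)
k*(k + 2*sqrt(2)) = k^2 + 2*sqrt(2)*k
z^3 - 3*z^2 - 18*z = z*(z - 6)*(z + 3)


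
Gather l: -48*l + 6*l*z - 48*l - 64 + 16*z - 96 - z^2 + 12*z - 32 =l*(6*z - 96) - z^2 + 28*z - 192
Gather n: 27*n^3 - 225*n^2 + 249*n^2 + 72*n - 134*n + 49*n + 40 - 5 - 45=27*n^3 + 24*n^2 - 13*n - 10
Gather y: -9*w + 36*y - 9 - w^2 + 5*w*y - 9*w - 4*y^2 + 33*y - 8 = -w^2 - 18*w - 4*y^2 + y*(5*w + 69) - 17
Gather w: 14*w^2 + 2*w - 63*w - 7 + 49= 14*w^2 - 61*w + 42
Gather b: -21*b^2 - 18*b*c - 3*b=-21*b^2 + b*(-18*c - 3)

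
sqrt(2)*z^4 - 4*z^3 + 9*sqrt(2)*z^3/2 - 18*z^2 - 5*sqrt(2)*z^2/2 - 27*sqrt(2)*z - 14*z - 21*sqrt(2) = (z + 7/2)*(z - 3*sqrt(2))*(z + sqrt(2))*(sqrt(2)*z + sqrt(2))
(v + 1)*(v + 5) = v^2 + 6*v + 5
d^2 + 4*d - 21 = (d - 3)*(d + 7)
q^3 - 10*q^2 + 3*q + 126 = (q - 7)*(q - 6)*(q + 3)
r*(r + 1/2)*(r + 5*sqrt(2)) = r^3 + r^2/2 + 5*sqrt(2)*r^2 + 5*sqrt(2)*r/2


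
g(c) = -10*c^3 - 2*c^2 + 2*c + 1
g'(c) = -30*c^2 - 4*c + 2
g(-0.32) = 0.48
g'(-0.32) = 0.21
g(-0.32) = 0.48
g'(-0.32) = 0.21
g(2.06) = -90.79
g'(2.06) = -133.55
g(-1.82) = 51.02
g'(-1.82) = -90.09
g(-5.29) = 1414.81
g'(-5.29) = -816.36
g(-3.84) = 530.06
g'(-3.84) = -425.01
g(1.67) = -47.81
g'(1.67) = -88.35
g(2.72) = -209.59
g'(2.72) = -230.83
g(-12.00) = 16969.00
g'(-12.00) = -4270.00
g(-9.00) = 7111.00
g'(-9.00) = -2392.00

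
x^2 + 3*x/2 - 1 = (x - 1/2)*(x + 2)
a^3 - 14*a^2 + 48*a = a*(a - 8)*(a - 6)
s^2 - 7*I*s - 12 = (s - 4*I)*(s - 3*I)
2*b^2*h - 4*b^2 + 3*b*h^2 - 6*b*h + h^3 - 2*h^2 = (b + h)*(2*b + h)*(h - 2)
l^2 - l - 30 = (l - 6)*(l + 5)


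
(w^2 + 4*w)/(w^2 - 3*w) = (w + 4)/(w - 3)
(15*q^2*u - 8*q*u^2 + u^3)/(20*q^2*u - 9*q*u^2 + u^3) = (3*q - u)/(4*q - u)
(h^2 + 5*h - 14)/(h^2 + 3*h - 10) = (h + 7)/(h + 5)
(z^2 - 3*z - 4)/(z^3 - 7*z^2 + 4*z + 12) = (z - 4)/(z^2 - 8*z + 12)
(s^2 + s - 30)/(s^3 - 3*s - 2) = (-s^2 - s + 30)/(-s^3 + 3*s + 2)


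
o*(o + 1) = o^2 + o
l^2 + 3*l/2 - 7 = (l - 2)*(l + 7/2)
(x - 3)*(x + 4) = x^2 + x - 12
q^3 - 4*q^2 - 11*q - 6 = (q - 6)*(q + 1)^2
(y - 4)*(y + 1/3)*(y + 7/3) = y^3 - 4*y^2/3 - 89*y/9 - 28/9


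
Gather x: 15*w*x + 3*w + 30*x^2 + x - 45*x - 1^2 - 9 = 3*w + 30*x^2 + x*(15*w - 44) - 10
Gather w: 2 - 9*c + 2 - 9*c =4 - 18*c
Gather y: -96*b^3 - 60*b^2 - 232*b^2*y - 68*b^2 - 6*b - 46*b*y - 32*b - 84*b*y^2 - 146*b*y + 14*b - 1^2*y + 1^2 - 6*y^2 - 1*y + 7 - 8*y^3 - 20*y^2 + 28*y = -96*b^3 - 128*b^2 - 24*b - 8*y^3 + y^2*(-84*b - 26) + y*(-232*b^2 - 192*b + 26) + 8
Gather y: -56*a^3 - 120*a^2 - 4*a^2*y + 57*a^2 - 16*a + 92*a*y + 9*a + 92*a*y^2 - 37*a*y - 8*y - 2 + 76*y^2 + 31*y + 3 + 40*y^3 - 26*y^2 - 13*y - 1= -56*a^3 - 63*a^2 - 7*a + 40*y^3 + y^2*(92*a + 50) + y*(-4*a^2 + 55*a + 10)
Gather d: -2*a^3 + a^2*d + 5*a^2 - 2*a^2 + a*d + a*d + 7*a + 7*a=-2*a^3 + 3*a^2 + 14*a + d*(a^2 + 2*a)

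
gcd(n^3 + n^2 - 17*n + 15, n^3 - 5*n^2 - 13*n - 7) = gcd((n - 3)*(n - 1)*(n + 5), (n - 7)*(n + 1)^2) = 1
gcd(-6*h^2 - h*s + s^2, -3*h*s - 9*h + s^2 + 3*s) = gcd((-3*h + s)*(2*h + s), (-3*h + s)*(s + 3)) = -3*h + s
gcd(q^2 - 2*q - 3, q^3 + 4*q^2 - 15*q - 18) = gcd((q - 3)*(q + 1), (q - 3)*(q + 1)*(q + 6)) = q^2 - 2*q - 3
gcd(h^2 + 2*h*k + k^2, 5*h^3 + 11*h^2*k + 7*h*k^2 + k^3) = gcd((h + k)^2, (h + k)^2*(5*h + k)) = h^2 + 2*h*k + k^2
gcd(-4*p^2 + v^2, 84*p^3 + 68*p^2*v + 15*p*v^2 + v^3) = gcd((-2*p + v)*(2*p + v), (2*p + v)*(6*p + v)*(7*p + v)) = 2*p + v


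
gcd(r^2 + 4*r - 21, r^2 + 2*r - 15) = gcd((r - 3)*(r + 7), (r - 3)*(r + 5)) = r - 3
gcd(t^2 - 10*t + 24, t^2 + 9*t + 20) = 1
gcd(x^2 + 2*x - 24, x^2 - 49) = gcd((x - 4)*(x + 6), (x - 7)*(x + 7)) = 1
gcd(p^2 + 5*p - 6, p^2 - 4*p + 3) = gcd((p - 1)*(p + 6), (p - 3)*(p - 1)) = p - 1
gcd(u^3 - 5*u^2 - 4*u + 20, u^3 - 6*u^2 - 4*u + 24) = u^2 - 4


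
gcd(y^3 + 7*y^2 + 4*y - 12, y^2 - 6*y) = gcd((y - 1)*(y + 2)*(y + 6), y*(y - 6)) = 1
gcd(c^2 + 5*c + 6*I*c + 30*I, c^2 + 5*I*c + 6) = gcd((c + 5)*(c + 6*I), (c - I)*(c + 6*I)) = c + 6*I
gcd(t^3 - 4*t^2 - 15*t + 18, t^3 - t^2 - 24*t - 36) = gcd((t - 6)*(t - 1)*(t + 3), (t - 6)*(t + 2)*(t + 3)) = t^2 - 3*t - 18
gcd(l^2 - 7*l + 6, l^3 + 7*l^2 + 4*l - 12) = l - 1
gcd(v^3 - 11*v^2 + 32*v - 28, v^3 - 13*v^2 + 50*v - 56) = v^2 - 9*v + 14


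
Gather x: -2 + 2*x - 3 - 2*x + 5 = 0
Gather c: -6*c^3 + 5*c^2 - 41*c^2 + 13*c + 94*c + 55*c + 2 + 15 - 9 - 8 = -6*c^3 - 36*c^2 + 162*c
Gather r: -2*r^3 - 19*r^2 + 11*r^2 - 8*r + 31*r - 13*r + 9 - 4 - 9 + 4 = -2*r^3 - 8*r^2 + 10*r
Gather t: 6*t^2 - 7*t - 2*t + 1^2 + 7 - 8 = 6*t^2 - 9*t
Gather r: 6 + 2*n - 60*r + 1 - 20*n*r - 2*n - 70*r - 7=r*(-20*n - 130)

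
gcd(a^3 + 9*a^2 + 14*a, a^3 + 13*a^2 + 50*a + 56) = a^2 + 9*a + 14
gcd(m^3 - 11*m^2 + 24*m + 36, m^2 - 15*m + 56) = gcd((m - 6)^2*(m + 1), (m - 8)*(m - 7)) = 1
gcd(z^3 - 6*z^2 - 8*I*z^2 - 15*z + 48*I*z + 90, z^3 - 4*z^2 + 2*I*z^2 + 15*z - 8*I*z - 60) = z - 3*I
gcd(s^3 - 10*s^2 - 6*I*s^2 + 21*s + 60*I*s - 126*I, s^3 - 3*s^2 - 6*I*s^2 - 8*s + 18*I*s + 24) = s - 3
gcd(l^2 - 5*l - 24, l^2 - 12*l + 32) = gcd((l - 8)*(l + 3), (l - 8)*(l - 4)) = l - 8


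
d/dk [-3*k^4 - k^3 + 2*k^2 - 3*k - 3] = -12*k^3 - 3*k^2 + 4*k - 3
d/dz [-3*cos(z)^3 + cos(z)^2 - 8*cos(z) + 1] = (9*cos(z)^2 - 2*cos(z) + 8)*sin(z)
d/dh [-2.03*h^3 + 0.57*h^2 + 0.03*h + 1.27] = -6.09*h^2 + 1.14*h + 0.03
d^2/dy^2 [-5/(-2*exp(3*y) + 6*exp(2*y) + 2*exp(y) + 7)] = 10*((-9*exp(2*y) + 12*exp(y) + 1)*(-2*exp(3*y) + 6*exp(2*y) + 2*exp(y) + 7) - 4*(-3*exp(2*y) + 6*exp(y) + 1)^2*exp(y))*exp(y)/(-2*exp(3*y) + 6*exp(2*y) + 2*exp(y) + 7)^3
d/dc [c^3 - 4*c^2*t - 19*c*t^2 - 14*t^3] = 3*c^2 - 8*c*t - 19*t^2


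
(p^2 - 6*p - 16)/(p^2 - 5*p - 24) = (p + 2)/(p + 3)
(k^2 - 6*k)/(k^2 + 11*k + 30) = k*(k - 6)/(k^2 + 11*k + 30)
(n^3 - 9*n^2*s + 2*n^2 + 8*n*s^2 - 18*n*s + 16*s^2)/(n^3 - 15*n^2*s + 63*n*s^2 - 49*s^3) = (n^2 - 8*n*s + 2*n - 16*s)/(n^2 - 14*n*s + 49*s^2)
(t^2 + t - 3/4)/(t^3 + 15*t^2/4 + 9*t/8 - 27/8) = 2*(2*t - 1)/(4*t^2 + 9*t - 9)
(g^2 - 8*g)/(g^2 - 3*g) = (g - 8)/(g - 3)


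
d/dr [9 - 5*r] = -5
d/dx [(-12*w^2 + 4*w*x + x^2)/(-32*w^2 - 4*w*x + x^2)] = 8*w*(-22*w^2 - 5*w*x - x^2)/(1024*w^4 + 256*w^3*x - 48*w^2*x^2 - 8*w*x^3 + x^4)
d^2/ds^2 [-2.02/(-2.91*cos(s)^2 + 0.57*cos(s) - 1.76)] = (-68.422248*(1 - cos(s)^2)^2 + 10.051722*cos(s)^3 + 6.51510599999997*cos(s)^2 - 22.129908*cos(s) + 49.04358)/(2.91*cos(s)^2 - 0.57*cos(s) + 1.76)^3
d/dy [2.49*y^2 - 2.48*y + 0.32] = 4.98*y - 2.48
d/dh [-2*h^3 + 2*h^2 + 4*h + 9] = -6*h^2 + 4*h + 4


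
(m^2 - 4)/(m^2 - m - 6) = (m - 2)/(m - 3)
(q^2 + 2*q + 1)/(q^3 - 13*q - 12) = (q + 1)/(q^2 - q - 12)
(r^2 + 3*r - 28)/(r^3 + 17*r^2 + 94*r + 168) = (r - 4)/(r^2 + 10*r + 24)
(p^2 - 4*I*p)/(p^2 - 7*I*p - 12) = p/(p - 3*I)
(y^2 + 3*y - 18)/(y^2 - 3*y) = (y + 6)/y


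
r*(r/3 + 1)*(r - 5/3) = r^3/3 + 4*r^2/9 - 5*r/3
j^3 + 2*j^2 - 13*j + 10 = (j - 2)*(j - 1)*(j + 5)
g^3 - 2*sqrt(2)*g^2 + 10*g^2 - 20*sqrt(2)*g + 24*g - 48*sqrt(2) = (g + 4)*(g + 6)*(g - 2*sqrt(2))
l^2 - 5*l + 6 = (l - 3)*(l - 2)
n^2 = n^2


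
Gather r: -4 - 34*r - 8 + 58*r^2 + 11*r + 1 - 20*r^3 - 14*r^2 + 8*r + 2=-20*r^3 + 44*r^2 - 15*r - 9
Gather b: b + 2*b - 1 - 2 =3*b - 3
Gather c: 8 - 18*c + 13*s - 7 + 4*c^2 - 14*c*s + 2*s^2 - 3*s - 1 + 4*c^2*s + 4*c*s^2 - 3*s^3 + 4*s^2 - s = c^2*(4*s + 4) + c*(4*s^2 - 14*s - 18) - 3*s^3 + 6*s^2 + 9*s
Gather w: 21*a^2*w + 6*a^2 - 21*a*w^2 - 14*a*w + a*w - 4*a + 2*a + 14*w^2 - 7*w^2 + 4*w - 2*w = 6*a^2 - 2*a + w^2*(7 - 21*a) + w*(21*a^2 - 13*a + 2)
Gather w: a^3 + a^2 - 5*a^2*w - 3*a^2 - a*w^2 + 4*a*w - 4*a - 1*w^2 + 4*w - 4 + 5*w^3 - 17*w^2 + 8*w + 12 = a^3 - 2*a^2 - 4*a + 5*w^3 + w^2*(-a - 18) + w*(-5*a^2 + 4*a + 12) + 8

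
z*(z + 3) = z^2 + 3*z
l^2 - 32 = (l - 4*sqrt(2))*(l + 4*sqrt(2))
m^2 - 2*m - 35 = (m - 7)*(m + 5)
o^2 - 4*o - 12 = (o - 6)*(o + 2)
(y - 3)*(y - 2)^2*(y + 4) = y^4 - 3*y^3 - 12*y^2 + 52*y - 48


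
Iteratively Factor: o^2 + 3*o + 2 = (o + 1)*(o + 2)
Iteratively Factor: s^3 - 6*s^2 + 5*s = (s - 1)*(s^2 - 5*s) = (s - 5)*(s - 1)*(s)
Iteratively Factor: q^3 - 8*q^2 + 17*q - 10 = (q - 5)*(q^2 - 3*q + 2) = (q - 5)*(q - 1)*(q - 2)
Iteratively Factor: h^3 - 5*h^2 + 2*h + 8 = (h - 4)*(h^2 - h - 2) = (h - 4)*(h + 1)*(h - 2)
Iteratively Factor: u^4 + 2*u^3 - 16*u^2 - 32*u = (u - 4)*(u^3 + 6*u^2 + 8*u) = (u - 4)*(u + 4)*(u^2 + 2*u) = (u - 4)*(u + 2)*(u + 4)*(u)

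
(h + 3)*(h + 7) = h^2 + 10*h + 21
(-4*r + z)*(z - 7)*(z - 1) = -4*r*z^2 + 32*r*z - 28*r + z^3 - 8*z^2 + 7*z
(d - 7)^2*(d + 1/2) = d^3 - 27*d^2/2 + 42*d + 49/2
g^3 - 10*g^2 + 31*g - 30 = (g - 5)*(g - 3)*(g - 2)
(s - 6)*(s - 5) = s^2 - 11*s + 30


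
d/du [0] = 0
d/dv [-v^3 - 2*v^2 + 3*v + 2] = -3*v^2 - 4*v + 3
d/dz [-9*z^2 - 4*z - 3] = -18*z - 4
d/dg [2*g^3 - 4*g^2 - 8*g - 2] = 6*g^2 - 8*g - 8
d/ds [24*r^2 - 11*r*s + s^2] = -11*r + 2*s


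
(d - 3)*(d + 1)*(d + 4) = d^3 + 2*d^2 - 11*d - 12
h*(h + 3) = h^2 + 3*h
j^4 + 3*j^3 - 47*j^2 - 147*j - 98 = (j - 7)*(j + 1)*(j + 2)*(j + 7)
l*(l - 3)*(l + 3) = l^3 - 9*l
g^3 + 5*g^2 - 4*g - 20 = (g - 2)*(g + 2)*(g + 5)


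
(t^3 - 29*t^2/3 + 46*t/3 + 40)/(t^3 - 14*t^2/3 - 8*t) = (t - 5)/t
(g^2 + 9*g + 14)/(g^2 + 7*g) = (g + 2)/g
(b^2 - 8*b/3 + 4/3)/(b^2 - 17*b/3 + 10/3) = (b - 2)/(b - 5)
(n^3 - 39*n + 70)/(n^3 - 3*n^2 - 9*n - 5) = (n^2 + 5*n - 14)/(n^2 + 2*n + 1)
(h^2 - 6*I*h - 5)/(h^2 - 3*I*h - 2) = (h - 5*I)/(h - 2*I)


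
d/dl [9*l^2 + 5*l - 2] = 18*l + 5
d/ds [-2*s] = -2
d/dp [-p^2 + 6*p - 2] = 6 - 2*p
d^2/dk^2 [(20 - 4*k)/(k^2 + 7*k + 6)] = 8*(-(k - 5)*(2*k + 7)^2 + (3*k + 2)*(k^2 + 7*k + 6))/(k^2 + 7*k + 6)^3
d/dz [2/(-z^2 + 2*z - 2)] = 4*(z - 1)/(z^2 - 2*z + 2)^2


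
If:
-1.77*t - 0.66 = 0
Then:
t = -0.37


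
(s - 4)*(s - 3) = s^2 - 7*s + 12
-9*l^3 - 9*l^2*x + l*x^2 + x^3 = (-3*l + x)*(l + x)*(3*l + x)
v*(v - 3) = v^2 - 3*v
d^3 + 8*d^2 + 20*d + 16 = (d + 2)^2*(d + 4)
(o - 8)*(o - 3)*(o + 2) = o^3 - 9*o^2 + 2*o + 48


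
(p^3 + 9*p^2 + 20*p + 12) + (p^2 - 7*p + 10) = p^3 + 10*p^2 + 13*p + 22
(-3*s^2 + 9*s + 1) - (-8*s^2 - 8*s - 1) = 5*s^2 + 17*s + 2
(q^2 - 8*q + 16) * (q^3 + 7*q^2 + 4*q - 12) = q^5 - q^4 - 36*q^3 + 68*q^2 + 160*q - 192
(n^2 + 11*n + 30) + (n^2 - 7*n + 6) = 2*n^2 + 4*n + 36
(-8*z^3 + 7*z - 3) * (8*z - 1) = -64*z^4 + 8*z^3 + 56*z^2 - 31*z + 3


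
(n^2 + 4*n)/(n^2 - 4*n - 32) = n/(n - 8)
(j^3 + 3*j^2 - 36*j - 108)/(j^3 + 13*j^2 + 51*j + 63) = (j^2 - 36)/(j^2 + 10*j + 21)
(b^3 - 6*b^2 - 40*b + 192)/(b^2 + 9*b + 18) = (b^2 - 12*b + 32)/(b + 3)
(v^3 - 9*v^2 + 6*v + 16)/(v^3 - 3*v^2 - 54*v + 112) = (v + 1)/(v + 7)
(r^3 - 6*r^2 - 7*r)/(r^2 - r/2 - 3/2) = 2*r*(r - 7)/(2*r - 3)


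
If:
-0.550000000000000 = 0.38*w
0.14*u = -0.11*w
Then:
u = 1.14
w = -1.45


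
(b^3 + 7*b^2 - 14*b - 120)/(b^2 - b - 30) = (b^2 + 2*b - 24)/(b - 6)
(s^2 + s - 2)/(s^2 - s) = (s + 2)/s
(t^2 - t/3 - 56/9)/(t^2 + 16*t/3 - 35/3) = (9*t^2 - 3*t - 56)/(3*(3*t^2 + 16*t - 35))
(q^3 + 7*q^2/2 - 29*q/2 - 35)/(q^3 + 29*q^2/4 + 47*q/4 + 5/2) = 2*(2*q - 7)/(4*q + 1)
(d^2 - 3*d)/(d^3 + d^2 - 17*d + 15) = d/(d^2 + 4*d - 5)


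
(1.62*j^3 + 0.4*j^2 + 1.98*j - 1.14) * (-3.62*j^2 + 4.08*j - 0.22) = -5.8644*j^5 + 5.1616*j^4 - 5.892*j^3 + 12.1172*j^2 - 5.0868*j + 0.2508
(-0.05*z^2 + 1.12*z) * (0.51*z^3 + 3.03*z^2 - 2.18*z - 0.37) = -0.0255*z^5 + 0.4197*z^4 + 3.5026*z^3 - 2.4231*z^2 - 0.4144*z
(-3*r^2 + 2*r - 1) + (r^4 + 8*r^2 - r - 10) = r^4 + 5*r^2 + r - 11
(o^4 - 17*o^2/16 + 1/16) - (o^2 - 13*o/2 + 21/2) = o^4 - 33*o^2/16 + 13*o/2 - 167/16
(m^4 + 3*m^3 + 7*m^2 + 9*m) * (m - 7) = m^5 - 4*m^4 - 14*m^3 - 40*m^2 - 63*m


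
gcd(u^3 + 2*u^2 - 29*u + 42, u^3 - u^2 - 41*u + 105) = u^2 + 4*u - 21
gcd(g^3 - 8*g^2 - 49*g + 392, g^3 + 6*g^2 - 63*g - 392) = g^2 - g - 56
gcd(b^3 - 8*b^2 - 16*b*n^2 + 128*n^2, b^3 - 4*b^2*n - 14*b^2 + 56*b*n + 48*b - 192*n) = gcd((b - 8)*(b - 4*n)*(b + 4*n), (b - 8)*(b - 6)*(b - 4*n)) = b^2 - 4*b*n - 8*b + 32*n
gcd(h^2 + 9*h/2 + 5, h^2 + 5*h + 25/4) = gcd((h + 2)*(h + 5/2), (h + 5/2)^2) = h + 5/2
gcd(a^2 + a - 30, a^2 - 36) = a + 6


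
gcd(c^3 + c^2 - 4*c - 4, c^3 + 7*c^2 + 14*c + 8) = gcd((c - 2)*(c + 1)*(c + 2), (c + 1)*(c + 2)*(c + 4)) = c^2 + 3*c + 2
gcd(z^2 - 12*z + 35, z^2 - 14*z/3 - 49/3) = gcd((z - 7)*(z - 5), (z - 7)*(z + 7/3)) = z - 7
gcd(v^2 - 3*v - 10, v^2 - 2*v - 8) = v + 2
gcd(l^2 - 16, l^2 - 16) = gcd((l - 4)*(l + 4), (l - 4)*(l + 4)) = l^2 - 16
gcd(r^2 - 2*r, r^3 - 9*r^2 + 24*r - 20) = r - 2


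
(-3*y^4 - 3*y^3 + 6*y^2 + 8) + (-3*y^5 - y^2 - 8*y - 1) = -3*y^5 - 3*y^4 - 3*y^3 + 5*y^2 - 8*y + 7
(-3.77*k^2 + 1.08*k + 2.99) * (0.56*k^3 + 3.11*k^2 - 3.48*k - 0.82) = -2.1112*k^5 - 11.1199*k^4 + 18.1528*k^3 + 8.6319*k^2 - 11.2908*k - 2.4518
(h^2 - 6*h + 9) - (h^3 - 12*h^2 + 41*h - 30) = -h^3 + 13*h^2 - 47*h + 39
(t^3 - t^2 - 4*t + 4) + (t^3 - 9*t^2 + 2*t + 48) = 2*t^3 - 10*t^2 - 2*t + 52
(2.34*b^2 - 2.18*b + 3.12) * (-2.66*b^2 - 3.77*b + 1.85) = -6.2244*b^4 - 3.023*b^3 + 4.2484*b^2 - 15.7954*b + 5.772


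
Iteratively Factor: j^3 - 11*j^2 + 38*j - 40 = (j - 5)*(j^2 - 6*j + 8) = (j - 5)*(j - 4)*(j - 2)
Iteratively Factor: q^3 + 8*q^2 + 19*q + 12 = (q + 1)*(q^2 + 7*q + 12) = (q + 1)*(q + 3)*(q + 4)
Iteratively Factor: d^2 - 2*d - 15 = (d - 5)*(d + 3)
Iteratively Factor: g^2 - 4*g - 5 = (g - 5)*(g + 1)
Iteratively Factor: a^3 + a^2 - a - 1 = (a + 1)*(a^2 - 1) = (a - 1)*(a + 1)*(a + 1)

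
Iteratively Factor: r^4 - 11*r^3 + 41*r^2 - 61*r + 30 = (r - 5)*(r^3 - 6*r^2 + 11*r - 6) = (r - 5)*(r - 2)*(r^2 - 4*r + 3) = (r - 5)*(r - 2)*(r - 1)*(r - 3)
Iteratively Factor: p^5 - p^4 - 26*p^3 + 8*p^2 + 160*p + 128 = (p + 2)*(p^4 - 3*p^3 - 20*p^2 + 48*p + 64) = (p - 4)*(p + 2)*(p^3 + p^2 - 16*p - 16) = (p - 4)*(p + 1)*(p + 2)*(p^2 - 16) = (p - 4)^2*(p + 1)*(p + 2)*(p + 4)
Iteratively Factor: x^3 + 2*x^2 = (x + 2)*(x^2) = x*(x + 2)*(x)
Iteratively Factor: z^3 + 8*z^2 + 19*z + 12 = (z + 3)*(z^2 + 5*z + 4) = (z + 3)*(z + 4)*(z + 1)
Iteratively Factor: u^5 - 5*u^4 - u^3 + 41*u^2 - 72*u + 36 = (u + 3)*(u^4 - 8*u^3 + 23*u^2 - 28*u + 12) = (u - 2)*(u + 3)*(u^3 - 6*u^2 + 11*u - 6) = (u - 3)*(u - 2)*(u + 3)*(u^2 - 3*u + 2) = (u - 3)*(u - 2)^2*(u + 3)*(u - 1)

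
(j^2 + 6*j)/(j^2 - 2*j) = (j + 6)/(j - 2)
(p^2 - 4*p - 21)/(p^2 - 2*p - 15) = (p - 7)/(p - 5)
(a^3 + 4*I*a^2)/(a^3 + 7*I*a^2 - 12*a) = a/(a + 3*I)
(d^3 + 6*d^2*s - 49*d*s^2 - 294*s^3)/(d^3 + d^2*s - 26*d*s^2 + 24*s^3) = (d^2 - 49*s^2)/(d^2 - 5*d*s + 4*s^2)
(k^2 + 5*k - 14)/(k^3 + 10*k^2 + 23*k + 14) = (k - 2)/(k^2 + 3*k + 2)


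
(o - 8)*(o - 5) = o^2 - 13*o + 40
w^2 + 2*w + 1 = (w + 1)^2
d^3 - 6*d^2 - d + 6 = (d - 6)*(d - 1)*(d + 1)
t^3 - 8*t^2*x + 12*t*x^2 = t*(t - 6*x)*(t - 2*x)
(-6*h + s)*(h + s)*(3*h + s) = -18*h^3 - 21*h^2*s - 2*h*s^2 + s^3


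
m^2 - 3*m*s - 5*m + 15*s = (m - 5)*(m - 3*s)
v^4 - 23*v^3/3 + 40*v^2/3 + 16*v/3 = v*(v - 4)^2*(v + 1/3)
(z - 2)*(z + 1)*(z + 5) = z^3 + 4*z^2 - 7*z - 10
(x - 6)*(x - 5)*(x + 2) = x^3 - 9*x^2 + 8*x + 60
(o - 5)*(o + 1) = o^2 - 4*o - 5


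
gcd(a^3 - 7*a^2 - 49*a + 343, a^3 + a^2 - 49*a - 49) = a^2 - 49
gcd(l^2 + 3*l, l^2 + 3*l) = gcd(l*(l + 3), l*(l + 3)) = l^2 + 3*l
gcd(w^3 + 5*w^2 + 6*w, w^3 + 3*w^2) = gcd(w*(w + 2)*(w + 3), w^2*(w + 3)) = w^2 + 3*w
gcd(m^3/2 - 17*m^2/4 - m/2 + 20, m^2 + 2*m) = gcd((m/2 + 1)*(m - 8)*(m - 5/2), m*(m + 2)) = m + 2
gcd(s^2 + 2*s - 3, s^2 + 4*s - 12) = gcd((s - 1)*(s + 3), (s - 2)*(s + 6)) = 1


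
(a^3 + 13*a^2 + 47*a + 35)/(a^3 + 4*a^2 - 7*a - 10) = (a + 7)/(a - 2)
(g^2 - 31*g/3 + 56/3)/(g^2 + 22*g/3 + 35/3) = (3*g^2 - 31*g + 56)/(3*g^2 + 22*g + 35)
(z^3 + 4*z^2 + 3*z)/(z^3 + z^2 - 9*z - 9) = z/(z - 3)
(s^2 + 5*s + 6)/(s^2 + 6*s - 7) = (s^2 + 5*s + 6)/(s^2 + 6*s - 7)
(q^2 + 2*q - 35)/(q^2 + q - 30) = (q + 7)/(q + 6)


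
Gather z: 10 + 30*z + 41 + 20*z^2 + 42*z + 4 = 20*z^2 + 72*z + 55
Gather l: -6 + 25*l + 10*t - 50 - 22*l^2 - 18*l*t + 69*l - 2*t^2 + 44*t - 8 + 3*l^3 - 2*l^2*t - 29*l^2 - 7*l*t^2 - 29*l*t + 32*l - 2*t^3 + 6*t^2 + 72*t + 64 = 3*l^3 + l^2*(-2*t - 51) + l*(-7*t^2 - 47*t + 126) - 2*t^3 + 4*t^2 + 126*t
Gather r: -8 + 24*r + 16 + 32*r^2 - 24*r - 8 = 32*r^2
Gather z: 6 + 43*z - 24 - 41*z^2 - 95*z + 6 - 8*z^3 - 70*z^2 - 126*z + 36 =-8*z^3 - 111*z^2 - 178*z + 24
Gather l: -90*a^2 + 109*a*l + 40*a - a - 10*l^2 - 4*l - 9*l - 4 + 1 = -90*a^2 + 39*a - 10*l^2 + l*(109*a - 13) - 3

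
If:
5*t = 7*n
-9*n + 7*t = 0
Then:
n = 0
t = 0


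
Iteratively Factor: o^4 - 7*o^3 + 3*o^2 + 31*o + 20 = (o + 1)*(o^3 - 8*o^2 + 11*o + 20) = (o - 5)*(o + 1)*(o^2 - 3*o - 4) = (o - 5)*(o + 1)^2*(o - 4)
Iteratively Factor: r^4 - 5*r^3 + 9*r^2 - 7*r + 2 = (r - 2)*(r^3 - 3*r^2 + 3*r - 1) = (r - 2)*(r - 1)*(r^2 - 2*r + 1) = (r - 2)*(r - 1)^2*(r - 1)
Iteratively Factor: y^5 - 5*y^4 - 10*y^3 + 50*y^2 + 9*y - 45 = (y + 3)*(y^4 - 8*y^3 + 14*y^2 + 8*y - 15) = (y - 1)*(y + 3)*(y^3 - 7*y^2 + 7*y + 15) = (y - 3)*(y - 1)*(y + 3)*(y^2 - 4*y - 5) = (y - 5)*(y - 3)*(y - 1)*(y + 3)*(y + 1)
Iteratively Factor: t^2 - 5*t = (t - 5)*(t)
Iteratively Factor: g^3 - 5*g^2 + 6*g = (g - 2)*(g^2 - 3*g) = (g - 3)*(g - 2)*(g)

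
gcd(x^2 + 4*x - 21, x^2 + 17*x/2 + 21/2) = x + 7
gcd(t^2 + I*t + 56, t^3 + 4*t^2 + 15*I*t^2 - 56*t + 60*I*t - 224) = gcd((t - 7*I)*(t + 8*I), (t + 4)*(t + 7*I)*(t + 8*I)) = t + 8*I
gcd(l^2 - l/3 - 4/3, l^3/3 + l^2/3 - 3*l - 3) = l + 1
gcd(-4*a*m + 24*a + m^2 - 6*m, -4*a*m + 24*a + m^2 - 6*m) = 4*a*m - 24*a - m^2 + 6*m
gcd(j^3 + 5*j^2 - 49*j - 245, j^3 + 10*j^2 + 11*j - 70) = j^2 + 12*j + 35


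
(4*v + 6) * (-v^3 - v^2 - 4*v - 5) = -4*v^4 - 10*v^3 - 22*v^2 - 44*v - 30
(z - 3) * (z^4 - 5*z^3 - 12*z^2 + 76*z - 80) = z^5 - 8*z^4 + 3*z^3 + 112*z^2 - 308*z + 240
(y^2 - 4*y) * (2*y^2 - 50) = 2*y^4 - 8*y^3 - 50*y^2 + 200*y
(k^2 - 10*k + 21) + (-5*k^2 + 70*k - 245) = -4*k^2 + 60*k - 224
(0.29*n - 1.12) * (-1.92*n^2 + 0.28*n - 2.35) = -0.5568*n^3 + 2.2316*n^2 - 0.9951*n + 2.632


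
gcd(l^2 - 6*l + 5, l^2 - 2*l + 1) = l - 1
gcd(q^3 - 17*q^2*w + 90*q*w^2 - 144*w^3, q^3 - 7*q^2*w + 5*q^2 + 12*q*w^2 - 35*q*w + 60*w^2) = q - 3*w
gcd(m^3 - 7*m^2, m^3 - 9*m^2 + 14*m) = m^2 - 7*m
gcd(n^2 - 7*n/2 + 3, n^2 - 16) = 1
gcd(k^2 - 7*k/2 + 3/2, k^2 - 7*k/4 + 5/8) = k - 1/2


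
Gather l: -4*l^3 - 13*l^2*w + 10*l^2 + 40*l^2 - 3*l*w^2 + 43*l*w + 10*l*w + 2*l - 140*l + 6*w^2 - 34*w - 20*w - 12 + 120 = -4*l^3 + l^2*(50 - 13*w) + l*(-3*w^2 + 53*w - 138) + 6*w^2 - 54*w + 108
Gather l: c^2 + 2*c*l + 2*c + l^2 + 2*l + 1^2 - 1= c^2 + 2*c + l^2 + l*(2*c + 2)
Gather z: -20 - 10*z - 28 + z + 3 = -9*z - 45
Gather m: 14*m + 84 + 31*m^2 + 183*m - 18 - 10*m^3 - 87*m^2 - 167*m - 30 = -10*m^3 - 56*m^2 + 30*m + 36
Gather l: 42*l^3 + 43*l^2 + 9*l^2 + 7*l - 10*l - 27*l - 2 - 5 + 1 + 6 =42*l^3 + 52*l^2 - 30*l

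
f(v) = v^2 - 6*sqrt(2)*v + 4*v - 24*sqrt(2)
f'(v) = 2*v - 6*sqrt(2) + 4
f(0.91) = -37.19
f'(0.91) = -2.67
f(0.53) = -36.04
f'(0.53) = -3.43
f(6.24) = -22.99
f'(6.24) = 7.99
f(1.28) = -38.04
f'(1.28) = -1.93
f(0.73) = -36.68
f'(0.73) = -3.03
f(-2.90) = -12.52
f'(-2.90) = -10.29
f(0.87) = -37.09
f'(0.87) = -2.75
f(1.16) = -37.80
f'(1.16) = -2.17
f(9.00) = 6.69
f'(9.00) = 13.51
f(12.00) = 56.24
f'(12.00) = 19.51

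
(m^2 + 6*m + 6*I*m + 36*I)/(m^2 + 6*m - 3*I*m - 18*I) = (m + 6*I)/(m - 3*I)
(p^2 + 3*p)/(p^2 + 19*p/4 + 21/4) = 4*p/(4*p + 7)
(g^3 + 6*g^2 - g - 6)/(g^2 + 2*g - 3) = (g^2 + 7*g + 6)/(g + 3)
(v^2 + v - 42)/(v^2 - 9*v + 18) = (v + 7)/(v - 3)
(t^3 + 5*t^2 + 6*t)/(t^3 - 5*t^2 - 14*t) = (t + 3)/(t - 7)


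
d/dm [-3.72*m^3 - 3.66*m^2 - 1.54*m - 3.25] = -11.16*m^2 - 7.32*m - 1.54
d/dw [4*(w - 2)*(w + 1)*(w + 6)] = 12*w^2 + 40*w - 32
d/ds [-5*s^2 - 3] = -10*s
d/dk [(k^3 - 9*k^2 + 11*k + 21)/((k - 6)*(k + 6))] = (k^4 - 119*k^2 + 606*k - 396)/(k^4 - 72*k^2 + 1296)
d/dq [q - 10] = 1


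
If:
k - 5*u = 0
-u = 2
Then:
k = -10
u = -2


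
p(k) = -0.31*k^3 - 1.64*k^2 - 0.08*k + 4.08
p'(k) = -0.93*k^2 - 3.28*k - 0.08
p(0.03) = 4.08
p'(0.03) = -0.18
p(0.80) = 2.81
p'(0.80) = -3.30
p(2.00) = -5.12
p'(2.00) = -10.36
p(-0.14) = 4.06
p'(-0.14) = 0.36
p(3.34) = -26.03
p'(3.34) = -21.41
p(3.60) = -31.93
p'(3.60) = -23.94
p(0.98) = 2.13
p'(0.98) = -4.19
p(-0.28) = 3.98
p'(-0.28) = 0.77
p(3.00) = -19.29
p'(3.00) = -18.29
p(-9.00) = 97.95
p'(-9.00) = -45.89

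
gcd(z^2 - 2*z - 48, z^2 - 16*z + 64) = z - 8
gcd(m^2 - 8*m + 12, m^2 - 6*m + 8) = m - 2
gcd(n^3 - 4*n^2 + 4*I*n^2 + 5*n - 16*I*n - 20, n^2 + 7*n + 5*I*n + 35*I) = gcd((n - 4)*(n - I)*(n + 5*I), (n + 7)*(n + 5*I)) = n + 5*I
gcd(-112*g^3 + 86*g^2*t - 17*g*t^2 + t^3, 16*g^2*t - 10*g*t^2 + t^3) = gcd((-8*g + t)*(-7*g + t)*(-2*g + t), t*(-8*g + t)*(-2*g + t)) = 16*g^2 - 10*g*t + t^2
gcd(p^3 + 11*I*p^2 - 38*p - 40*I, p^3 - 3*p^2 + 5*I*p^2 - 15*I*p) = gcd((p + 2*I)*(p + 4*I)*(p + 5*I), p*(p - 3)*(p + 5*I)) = p + 5*I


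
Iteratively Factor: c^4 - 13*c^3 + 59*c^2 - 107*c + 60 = (c - 1)*(c^3 - 12*c^2 + 47*c - 60) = (c - 4)*(c - 1)*(c^2 - 8*c + 15) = (c - 5)*(c - 4)*(c - 1)*(c - 3)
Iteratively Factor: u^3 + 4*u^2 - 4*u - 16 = (u + 2)*(u^2 + 2*u - 8) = (u - 2)*(u + 2)*(u + 4)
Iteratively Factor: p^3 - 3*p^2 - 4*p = (p - 4)*(p^2 + p) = (p - 4)*(p + 1)*(p)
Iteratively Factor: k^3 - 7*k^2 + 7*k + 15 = (k - 3)*(k^2 - 4*k - 5) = (k - 3)*(k + 1)*(k - 5)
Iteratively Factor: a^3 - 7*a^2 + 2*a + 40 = (a - 4)*(a^2 - 3*a - 10) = (a - 4)*(a + 2)*(a - 5)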